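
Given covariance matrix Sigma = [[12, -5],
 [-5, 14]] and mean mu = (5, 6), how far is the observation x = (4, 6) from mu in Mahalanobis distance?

Step 1 — centre the observation: (x - mu) = (-1, 0).

Step 2 — invert Sigma. det(Sigma) = 12·14 - (-5)² = 143.
  Sigma^{-1} = (1/det) · [[d, -b], [-b, a]] = [[0.0979, 0.035],
 [0.035, 0.0839]].

Step 3 — form the quadratic (x - mu)^T · Sigma^{-1} · (x - mu):
  Sigma^{-1} · (x - mu) = (-0.0979, -0.035).
  (x - mu)^T · [Sigma^{-1} · (x - mu)] = (-1)·(-0.0979) + (0)·(-0.035) = 0.0979.

Step 4 — take square root: d = √(0.0979) ≈ 0.3129.

d(x, mu) = √(0.0979) ≈ 0.3129


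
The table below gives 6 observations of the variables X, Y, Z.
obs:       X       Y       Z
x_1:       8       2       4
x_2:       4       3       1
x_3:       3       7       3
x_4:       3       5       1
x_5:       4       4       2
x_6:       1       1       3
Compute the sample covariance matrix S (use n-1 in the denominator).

Step 1 — column means:
  mean(X) = (8 + 4 + 3 + 3 + 4 + 1) / 6 = 23/6 = 3.8333
  mean(Y) = (2 + 3 + 7 + 5 + 4 + 1) / 6 = 22/6 = 3.6667
  mean(Z) = (4 + 1 + 3 + 1 + 2 + 3) / 6 = 14/6 = 2.3333

Step 2 — sample covariance S[i,j] = (1/(n-1)) · Σ_k (x_{k,i} - mean_i) · (x_{k,j} - mean_j), with n-1 = 5.
  S[X,X] = ((4.1667)·(4.1667) + (0.1667)·(0.1667) + (-0.8333)·(-0.8333) + (-0.8333)·(-0.8333) + (0.1667)·(0.1667) + (-2.8333)·(-2.8333)) / 5 = 26.8333/5 = 5.3667
  S[X,Y] = ((4.1667)·(-1.6667) + (0.1667)·(-0.6667) + (-0.8333)·(3.3333) + (-0.8333)·(1.3333) + (0.1667)·(0.3333) + (-2.8333)·(-2.6667)) / 5 = -3.3333/5 = -0.6667
  S[X,Z] = ((4.1667)·(1.6667) + (0.1667)·(-1.3333) + (-0.8333)·(0.6667) + (-0.8333)·(-1.3333) + (0.1667)·(-0.3333) + (-2.8333)·(0.6667)) / 5 = 5.3333/5 = 1.0667
  S[Y,Y] = ((-1.6667)·(-1.6667) + (-0.6667)·(-0.6667) + (3.3333)·(3.3333) + (1.3333)·(1.3333) + (0.3333)·(0.3333) + (-2.6667)·(-2.6667)) / 5 = 23.3333/5 = 4.6667
  S[Y,Z] = ((-1.6667)·(1.6667) + (-0.6667)·(-1.3333) + (3.3333)·(0.6667) + (1.3333)·(-1.3333) + (0.3333)·(-0.3333) + (-2.6667)·(0.6667)) / 5 = -3.3333/5 = -0.6667
  S[Z,Z] = ((1.6667)·(1.6667) + (-1.3333)·(-1.3333) + (0.6667)·(0.6667) + (-1.3333)·(-1.3333) + (-0.3333)·(-0.3333) + (0.6667)·(0.6667)) / 5 = 7.3333/5 = 1.4667

S is symmetric (S[j,i] = S[i,j]). Assembling:

S = [[5.3667, -0.6667, 1.0667],
 [-0.6667, 4.6667, -0.6667],
 [1.0667, -0.6667, 1.4667]]


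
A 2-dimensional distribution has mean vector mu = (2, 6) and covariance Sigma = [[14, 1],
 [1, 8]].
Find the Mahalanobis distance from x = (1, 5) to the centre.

Step 1 — centre the observation: (x - mu) = (-1, -1).

Step 2 — invert Sigma. det(Sigma) = 14·8 - (1)² = 111.
  Sigma^{-1} = (1/det) · [[d, -b], [-b, a]] = [[0.0721, -0.009],
 [-0.009, 0.1261]].

Step 3 — form the quadratic (x - mu)^T · Sigma^{-1} · (x - mu):
  Sigma^{-1} · (x - mu) = (-0.0631, -0.1171).
  (x - mu)^T · [Sigma^{-1} · (x - mu)] = (-1)·(-0.0631) + (-1)·(-0.1171) = 0.1802.

Step 4 — take square root: d = √(0.1802) ≈ 0.4245.

d(x, mu) = √(0.1802) ≈ 0.4245


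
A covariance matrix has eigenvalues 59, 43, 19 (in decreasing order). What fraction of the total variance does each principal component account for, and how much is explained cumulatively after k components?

Step 1 — total variance = trace(Sigma) = Σ λ_i = 59 + 43 + 19 = 121.

Step 2 — fraction explained by component i = λ_i / Σ λ:
  PC1: 59/121 = 0.4876
  PC2: 43/121 = 0.3554
  PC3: 19/121 = 0.157

Step 3 — cumulative fraction after k components = (λ_1 + ... + λ_k) / Σ λ:
  k = 1: 59/121 = 0.4876
  k = 2: (59 + 43)/121 = 102/121 = 0.843
  k = 3: (59 + 43 + 19)/121 = 121/121 = 1

Summary (fraction, with percent):

explained: PC1 0.4876 (48.76%), PC2 0.3554 (35.54%), PC3 0.157 (15.7%);  cumulative: 0.4876, 0.843, 1


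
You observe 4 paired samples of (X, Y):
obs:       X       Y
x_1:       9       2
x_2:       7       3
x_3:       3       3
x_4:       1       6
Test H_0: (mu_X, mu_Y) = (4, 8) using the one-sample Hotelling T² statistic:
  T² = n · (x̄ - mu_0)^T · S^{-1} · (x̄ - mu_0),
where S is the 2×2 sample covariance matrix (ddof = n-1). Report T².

Step 1 — sample mean vector:
  mean(X) = (9 + 7 + 3 + 1) / 4 = 20/4 = 5
  mean(Y) = (2 + 3 + 3 + 6) / 4 = 14/4 = 3.5
  x̄ = (5, 3.5),  deviation x̄ - mu_0 = (5, 3.5) - (4, 8) = (1, -4.5).

Step 2 — sample covariance matrix, S[i,j] = (1/(n-1)) · Σ_k (x_{k,i} - mean_i) · (x_{k,j} - mean_j), divisor n-1 = 3:
  S[X,X] = ((4)·(4) + (2)·(2) + (-2)·(-2) + (-4)·(-4)) / 3 = 40/3 = 13.3333
  S[X,Y] = ((4)·(-1.5) + (2)·(-0.5) + (-2)·(-0.5) + (-4)·(2.5)) / 3 = -16/3 = -5.3333
  S[Y,Y] = ((-1.5)·(-1.5) + (-0.5)·(-0.5) + (-0.5)·(-0.5) + (2.5)·(2.5)) / 3 = 9/3 = 3
  S = [[13.3333, -5.3333],
 [-5.3333, 3]].

Step 3 — invert S. det(S) = 13.3333·3 - (-5.3333)² = 11.5556.
  S^{-1} = (1/det) · [[d, -b], [-b, a]] = [[0.2596, 0.4615],
 [0.4615, 1.1538]].

Step 4 — quadratic form (x̄ - mu_0)^T · S^{-1} · (x̄ - mu_0):
  S^{-1} · (x̄ - mu_0) = (-1.8173, -4.7308),
  (x̄ - mu_0)^T · [...] = (1)·(-1.8173) + (-4.5)·(-4.7308) = 19.4712.

Step 5 — scale by n: T² = 4 · 19.4712 = 77.8846.

T² ≈ 77.8846


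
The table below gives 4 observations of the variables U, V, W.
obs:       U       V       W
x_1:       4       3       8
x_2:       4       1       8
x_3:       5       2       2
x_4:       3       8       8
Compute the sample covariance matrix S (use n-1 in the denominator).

Step 1 — column means:
  mean(U) = (4 + 4 + 5 + 3) / 4 = 16/4 = 4
  mean(V) = (3 + 1 + 2 + 8) / 4 = 14/4 = 3.5
  mean(W) = (8 + 8 + 2 + 8) / 4 = 26/4 = 6.5

Step 2 — sample covariance S[i,j] = (1/(n-1)) · Σ_k (x_{k,i} - mean_i) · (x_{k,j} - mean_j), with n-1 = 3.
  S[U,U] = ((0)·(0) + (0)·(0) + (1)·(1) + (-1)·(-1)) / 3 = 2/3 = 0.6667
  S[U,V] = ((0)·(-0.5) + (0)·(-2.5) + (1)·(-1.5) + (-1)·(4.5)) / 3 = -6/3 = -2
  S[U,W] = ((0)·(1.5) + (0)·(1.5) + (1)·(-4.5) + (-1)·(1.5)) / 3 = -6/3 = -2
  S[V,V] = ((-0.5)·(-0.5) + (-2.5)·(-2.5) + (-1.5)·(-1.5) + (4.5)·(4.5)) / 3 = 29/3 = 9.6667
  S[V,W] = ((-0.5)·(1.5) + (-2.5)·(1.5) + (-1.5)·(-4.5) + (4.5)·(1.5)) / 3 = 9/3 = 3
  S[W,W] = ((1.5)·(1.5) + (1.5)·(1.5) + (-4.5)·(-4.5) + (1.5)·(1.5)) / 3 = 27/3 = 9

S is symmetric (S[j,i] = S[i,j]). Assembling:

S = [[0.6667, -2, -2],
 [-2, 9.6667, 3],
 [-2, 3, 9]]


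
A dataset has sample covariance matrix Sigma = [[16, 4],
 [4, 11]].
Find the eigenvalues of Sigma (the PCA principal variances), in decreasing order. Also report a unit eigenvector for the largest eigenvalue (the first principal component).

Step 1 — characteristic polynomial of 2×2 Sigma:
  det(Sigma - λI) = λ² - trace · λ + det = 0.
  trace = 16 + 11 = 27, det = 16·11 - (4)² = 160.
Step 2 — discriminant:
  Δ = trace² - 4·det = 729 - 640 = 89.
Step 3 — eigenvalues:
  λ = (trace ± √Δ)/2 = (27 ± 9.434)/2,
  λ_1 = 18.217,  λ_2 = 8.783.

Step 4 — unit eigenvector for λ_1: solve (Sigma - λ_1 I)v = 0. First row:
  (16 - 18.217)·v_x + (4)·v_y = 0, i.e. (-2.217)·v_x + (4)·v_y = 0,
  so v ∝ (b, λ_1 - a) = (4, 2.217) = u.
  ||u|| = √((4)² + (2.217)²) = √(20.915) ≈ 4.5733,
  v_1 = u/||u|| ≈ (0.8746, 0.4848) (||v_1|| = 1).

λ_1 = 18.217,  λ_2 = 8.783;  v_1 ≈ (0.8746, 0.4848)


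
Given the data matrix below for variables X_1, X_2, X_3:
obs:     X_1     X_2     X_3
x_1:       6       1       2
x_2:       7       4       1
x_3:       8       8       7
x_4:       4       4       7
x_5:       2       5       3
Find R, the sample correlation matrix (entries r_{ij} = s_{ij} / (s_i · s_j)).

Step 1 — column means:
  mean(X_1) = (6 + 7 + 8 + 4 + 2) / 5 = 27/5 = 5.4
  mean(X_2) = (1 + 4 + 8 + 4 + 5) / 5 = 22/5 = 4.4
  mean(X_3) = (2 + 1 + 7 + 7 + 3) / 5 = 20/5 = 4

Step 2 — sample variances and covariances s[i,j] = (1/(n-1)) · Σ_k (x_{k,i} - mean_i) · (x_{k,j} - mean_j), with n-1 = 4:
  s[X_1,X_1] = ((0.6)·(0.6) + (1.6)·(1.6) + (2.6)·(2.6) + (-1.4)·(-1.4) + (-3.4)·(-3.4)) / 4 = 23.2/4 = 5.8
  s[X_1,X_2] = ((0.6)·(-3.4) + (1.6)·(-0.4) + (2.6)·(3.6) + (-1.4)·(-0.4) + (-3.4)·(0.6)) / 4 = 5.2/4 = 1.3
  s[X_1,X_3] = ((0.6)·(-2) + (1.6)·(-3) + (2.6)·(3) + (-1.4)·(3) + (-3.4)·(-1)) / 4 = 1/4 = 0.25
  s[X_2,X_2] = ((-3.4)·(-3.4) + (-0.4)·(-0.4) + (3.6)·(3.6) + (-0.4)·(-0.4) + (0.6)·(0.6)) / 4 = 25.2/4 = 6.3
  s[X_2,X_3] = ((-3.4)·(-2) + (-0.4)·(-3) + (3.6)·(3) + (-0.4)·(3) + (0.6)·(-1)) / 4 = 17/4 = 4.25
  s[X_3,X_3] = ((-2)·(-2) + (-3)·(-3) + (3)·(3) + (3)·(3) + (-1)·(-1)) / 4 = 32/4 = 8
  Sample standard deviations s_i = √(s[i,i]):
  s(X_1) = √(5.8) = 2.4083
  s(X_2) = √(6.3) = 2.51
  s(X_3) = √(8) = 2.8284

Step 3 — r_{ij} = s_{ij} / (s_i · s_j):
  r[X_1,X_1] = 1 (diagonal).
  r[X_1,X_2] = 1.3 / (2.4083 · 2.51) = 1.3 / 6.0448 = 0.2151
  r[X_1,X_3] = 0.25 / (2.4083 · 2.8284) = 0.25 / 6.8118 = 0.0367
  r[X_2,X_2] = 1 (diagonal).
  r[X_2,X_3] = 4.25 / (2.51 · 2.8284) = 4.25 / 7.0993 = 0.5987
  r[X_3,X_3] = 1 (diagonal).

R is symmetric with unit diagonal. Assembling:

R = [[1, 0.2151, 0.0367],
 [0.2151, 1, 0.5987],
 [0.0367, 0.5987, 1]]


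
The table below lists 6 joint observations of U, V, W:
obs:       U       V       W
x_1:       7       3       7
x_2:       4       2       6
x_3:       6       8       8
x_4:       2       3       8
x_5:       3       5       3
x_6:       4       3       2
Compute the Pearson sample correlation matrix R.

Step 1 — column means:
  mean(U) = (7 + 4 + 6 + 2 + 3 + 4) / 6 = 26/6 = 4.3333
  mean(V) = (3 + 2 + 8 + 3 + 5 + 3) / 6 = 24/6 = 4
  mean(W) = (7 + 6 + 8 + 8 + 3 + 2) / 6 = 34/6 = 5.6667

Step 2 — sample variances and covariances s[i,j] = (1/(n-1)) · Σ_k (x_{k,i} - mean_i) · (x_{k,j} - mean_j), with n-1 = 5:
  s[U,U] = ((2.6667)·(2.6667) + (-0.3333)·(-0.3333) + (1.6667)·(1.6667) + (-2.3333)·(-2.3333) + (-1.3333)·(-1.3333) + (-0.3333)·(-0.3333)) / 5 = 17.3333/5 = 3.4667
  s[U,V] = ((2.6667)·(-1) + (-0.3333)·(-2) + (1.6667)·(4) + (-2.3333)·(-1) + (-1.3333)·(1) + (-0.3333)·(-1)) / 5 = 6/5 = 1.2
  s[U,W] = ((2.6667)·(1.3333) + (-0.3333)·(0.3333) + (1.6667)·(2.3333) + (-2.3333)·(2.3333) + (-1.3333)·(-2.6667) + (-0.3333)·(-3.6667)) / 5 = 6.6667/5 = 1.3333
  s[V,V] = ((-1)·(-1) + (-2)·(-2) + (4)·(4) + (-1)·(-1) + (1)·(1) + (-1)·(-1)) / 5 = 24/5 = 4.8
  s[V,W] = ((-1)·(1.3333) + (-2)·(0.3333) + (4)·(2.3333) + (-1)·(2.3333) + (1)·(-2.6667) + (-1)·(-3.6667)) / 5 = 6/5 = 1.2
  s[W,W] = ((1.3333)·(1.3333) + (0.3333)·(0.3333) + (2.3333)·(2.3333) + (2.3333)·(2.3333) + (-2.6667)·(-2.6667) + (-3.6667)·(-3.6667)) / 5 = 33.3333/5 = 6.6667
  Sample standard deviations s_i = √(s[i,i]):
  s(U) = √(3.4667) = 1.8619
  s(V) = √(4.8) = 2.1909
  s(W) = √(6.6667) = 2.582

Step 3 — r_{ij} = s_{ij} / (s_i · s_j):
  r[U,U] = 1 (diagonal).
  r[U,V] = 1.2 / (1.8619 · 2.1909) = 1.2 / 4.0792 = 0.2942
  r[U,W] = 1.3333 / (1.8619 · 2.582) = 1.3333 / 4.8074 = 0.2774
  r[V,V] = 1 (diagonal).
  r[V,W] = 1.2 / (2.1909 · 2.582) = 1.2 / 5.6569 = 0.2121
  r[W,W] = 1 (diagonal).

R is symmetric with unit diagonal. Assembling:

R = [[1, 0.2942, 0.2774],
 [0.2942, 1, 0.2121],
 [0.2774, 0.2121, 1]]


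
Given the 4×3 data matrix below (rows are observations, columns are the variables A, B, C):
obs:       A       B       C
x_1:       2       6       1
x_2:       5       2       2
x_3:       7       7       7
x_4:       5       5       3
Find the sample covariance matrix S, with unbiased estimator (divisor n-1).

Step 1 — column means:
  mean(A) = (2 + 5 + 7 + 5) / 4 = 19/4 = 4.75
  mean(B) = (6 + 2 + 7 + 5) / 4 = 20/4 = 5
  mean(C) = (1 + 2 + 7 + 3) / 4 = 13/4 = 3.25

Step 2 — sample covariance S[i,j] = (1/(n-1)) · Σ_k (x_{k,i} - mean_i) · (x_{k,j} - mean_j), with n-1 = 3.
  S[A,A] = ((-2.75)·(-2.75) + (0.25)·(0.25) + (2.25)·(2.25) + (0.25)·(0.25)) / 3 = 12.75/3 = 4.25
  S[A,B] = ((-2.75)·(1) + (0.25)·(-3) + (2.25)·(2) + (0.25)·(0)) / 3 = 1/3 = 0.3333
  S[A,C] = ((-2.75)·(-2.25) + (0.25)·(-1.25) + (2.25)·(3.75) + (0.25)·(-0.25)) / 3 = 14.25/3 = 4.75
  S[B,B] = ((1)·(1) + (-3)·(-3) + (2)·(2) + (0)·(0)) / 3 = 14/3 = 4.6667
  S[B,C] = ((1)·(-2.25) + (-3)·(-1.25) + (2)·(3.75) + (0)·(-0.25)) / 3 = 9/3 = 3
  S[C,C] = ((-2.25)·(-2.25) + (-1.25)·(-1.25) + (3.75)·(3.75) + (-0.25)·(-0.25)) / 3 = 20.75/3 = 6.9167

S is symmetric (S[j,i] = S[i,j]). Assembling:

S = [[4.25, 0.3333, 4.75],
 [0.3333, 4.6667, 3],
 [4.75, 3, 6.9167]]


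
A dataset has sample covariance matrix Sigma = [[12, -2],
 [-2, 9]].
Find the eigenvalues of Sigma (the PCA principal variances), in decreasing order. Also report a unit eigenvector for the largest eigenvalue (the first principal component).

Step 1 — characteristic polynomial of 2×2 Sigma:
  det(Sigma - λI) = λ² - trace · λ + det = 0.
  trace = 12 + 9 = 21, det = 12·9 - (-2)² = 104.
Step 2 — discriminant:
  Δ = trace² - 4·det = 441 - 416 = 25.
Step 3 — eigenvalues:
  λ = (trace ± √Δ)/2 = (21 ± 5)/2,
  λ_1 = 13,  λ_2 = 8.

Step 4 — unit eigenvector for λ_1: solve (Sigma - λ_1 I)v = 0. First row:
  (12 - 13)·v_x + (-2)·v_y = 0, i.e. (-1)·v_x + (-2)·v_y = 0,
  so v ∝ (b, λ_1 - a) = (-2, 1); multiply by -1 so the first entry is positive: u = (2, -1).
  ||u|| = √((2)² + (-1)²) = √(5) ≈ 2.2361,
  v_1 = u/||u|| ≈ (0.8944, -0.4472) (||v_1|| = 1).

λ_1 = 13,  λ_2 = 8;  v_1 ≈ (0.8944, -0.4472)


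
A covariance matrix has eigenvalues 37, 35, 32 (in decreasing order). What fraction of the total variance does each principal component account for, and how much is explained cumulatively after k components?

Step 1 — total variance = trace(Sigma) = Σ λ_i = 37 + 35 + 32 = 104.

Step 2 — fraction explained by component i = λ_i / Σ λ:
  PC1: 37/104 = 0.3558
  PC2: 35/104 = 0.3365
  PC3: 32/104 = 0.3077

Step 3 — cumulative fraction after k components = (λ_1 + ... + λ_k) / Σ λ:
  k = 1: 37/104 = 0.3558
  k = 2: (37 + 35)/104 = 72/104 = 0.6923
  k = 3: (37 + 35 + 32)/104 = 104/104 = 1

Summary (fraction, with percent):

explained: PC1 0.3558 (35.58%), PC2 0.3365 (33.65%), PC3 0.3077 (30.77%);  cumulative: 0.3558, 0.6923, 1


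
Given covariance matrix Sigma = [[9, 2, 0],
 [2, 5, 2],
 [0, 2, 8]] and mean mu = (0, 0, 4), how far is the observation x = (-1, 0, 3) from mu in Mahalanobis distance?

Step 1 — centre the observation: (x - mu) = (-1, 0, -1).

Step 2 — invert Sigma (cofactor / det for 3×3, or solve directly):
  Sigma^{-1} = [[0.1233, -0.0548, 0.0137],
 [-0.0548, 0.2466, -0.0616],
 [0.0137, -0.0616, 0.1404]].

Step 3 — form the quadratic (x - mu)^T · Sigma^{-1} · (x - mu):
  Sigma^{-1} · (x - mu) = (-0.137, 0.1164, -0.1541).
  (x - mu)^T · [Sigma^{-1} · (x - mu)] = (-1)·(-0.137) + (0)·(0.1164) + (-1)·(-0.1541) = 0.2911.

Step 4 — take square root: d = √(0.2911) ≈ 0.5395.

d(x, mu) = √(0.2911) ≈ 0.5395


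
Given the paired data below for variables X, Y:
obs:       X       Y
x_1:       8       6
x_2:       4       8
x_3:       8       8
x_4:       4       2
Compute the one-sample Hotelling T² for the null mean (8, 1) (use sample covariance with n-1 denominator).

Step 1 — sample mean vector:
  mean(X) = (8 + 4 + 8 + 4) / 4 = 24/4 = 6
  mean(Y) = (6 + 8 + 8 + 2) / 4 = 24/4 = 6
  x̄ = (6, 6),  deviation x̄ - mu_0 = (6, 6) - (8, 1) = (-2, 5).

Step 2 — sample covariance matrix, S[i,j] = (1/(n-1)) · Σ_k (x_{k,i} - mean_i) · (x_{k,j} - mean_j), divisor n-1 = 3:
  S[X,X] = ((2)·(2) + (-2)·(-2) + (2)·(2) + (-2)·(-2)) / 3 = 16/3 = 5.3333
  S[X,Y] = ((2)·(0) + (-2)·(2) + (2)·(2) + (-2)·(-4)) / 3 = 8/3 = 2.6667
  S[Y,Y] = ((0)·(0) + (2)·(2) + (2)·(2) + (-4)·(-4)) / 3 = 24/3 = 8
  S = [[5.3333, 2.6667],
 [2.6667, 8]].

Step 3 — invert S. det(S) = 5.3333·8 - (2.6667)² = 35.5556.
  S^{-1} = (1/det) · [[d, -b], [-b, a]] = [[0.225, -0.075],
 [-0.075, 0.15]].

Step 4 — quadratic form (x̄ - mu_0)^T · S^{-1} · (x̄ - mu_0):
  S^{-1} · (x̄ - mu_0) = (-0.825, 0.9),
  (x̄ - mu_0)^T · [...] = (-2)·(-0.825) + (5)·(0.9) = 6.15.

Step 5 — scale by n: T² = 4 · 6.15 = 24.6.

T² ≈ 24.6


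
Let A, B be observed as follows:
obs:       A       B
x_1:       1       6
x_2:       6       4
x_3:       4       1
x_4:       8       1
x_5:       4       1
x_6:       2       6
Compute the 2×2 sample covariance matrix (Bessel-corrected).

Step 1 — column means:
  mean(A) = (1 + 6 + 4 + 8 + 4 + 2) / 6 = 25/6 = 4.1667
  mean(B) = (6 + 4 + 1 + 1 + 1 + 6) / 6 = 19/6 = 3.1667

Step 2 — sample covariance S[i,j] = (1/(n-1)) · Σ_k (x_{k,i} - mean_i) · (x_{k,j} - mean_j), with n-1 = 5.
  S[A,A] = ((-3.1667)·(-3.1667) + (1.8333)·(1.8333) + (-0.1667)·(-0.1667) + (3.8333)·(3.8333) + (-0.1667)·(-0.1667) + (-2.1667)·(-2.1667)) / 5 = 32.8333/5 = 6.5667
  S[A,B] = ((-3.1667)·(2.8333) + (1.8333)·(0.8333) + (-0.1667)·(-2.1667) + (3.8333)·(-2.1667) + (-0.1667)·(-2.1667) + (-2.1667)·(2.8333)) / 5 = -21.1667/5 = -4.2333
  S[B,B] = ((2.8333)·(2.8333) + (0.8333)·(0.8333) + (-2.1667)·(-2.1667) + (-2.1667)·(-2.1667) + (-2.1667)·(-2.1667) + (2.8333)·(2.8333)) / 5 = 30.8333/5 = 6.1667

S is symmetric (S[j,i] = S[i,j]). Assembling:

S = [[6.5667, -4.2333],
 [-4.2333, 6.1667]]


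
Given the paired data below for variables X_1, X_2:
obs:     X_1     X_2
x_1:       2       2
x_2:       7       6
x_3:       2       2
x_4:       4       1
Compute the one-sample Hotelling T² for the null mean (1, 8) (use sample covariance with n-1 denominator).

Step 1 — sample mean vector:
  mean(X_1) = (2 + 7 + 2 + 4) / 4 = 15/4 = 3.75
  mean(X_2) = (2 + 6 + 2 + 1) / 4 = 11/4 = 2.75
  x̄ = (3.75, 2.75),  deviation x̄ - mu_0 = (3.75, 2.75) - (1, 8) = (2.75, -5.25).

Step 2 — sample covariance matrix, S[i,j] = (1/(n-1)) · Σ_k (x_{k,i} - mean_i) · (x_{k,j} - mean_j), divisor n-1 = 3:
  S[X_1,X_1] = ((-1.75)·(-1.75) + (3.25)·(3.25) + (-1.75)·(-1.75) + (0.25)·(0.25)) / 3 = 16.75/3 = 5.5833
  S[X_1,X_2] = ((-1.75)·(-0.75) + (3.25)·(3.25) + (-1.75)·(-0.75) + (0.25)·(-1.75)) / 3 = 12.75/3 = 4.25
  S[X_2,X_2] = ((-0.75)·(-0.75) + (3.25)·(3.25) + (-0.75)·(-0.75) + (-1.75)·(-1.75)) / 3 = 14.75/3 = 4.9167
  S = [[5.5833, 4.25],
 [4.25, 4.9167]].

Step 3 — invert S. det(S) = 5.5833·4.9167 - (4.25)² = 9.3889.
  S^{-1} = (1/det) · [[d, -b], [-b, a]] = [[0.5237, -0.4527],
 [-0.4527, 0.5947]].

Step 4 — quadratic form (x̄ - mu_0)^T · S^{-1} · (x̄ - mu_0):
  S^{-1} · (x̄ - mu_0) = (3.8166, -4.3669),
  (x̄ - mu_0)^T · [...] = (2.75)·(3.8166) + (-5.25)·(-4.3669) = 33.4216.

Step 5 — scale by n: T² = 4 · 33.4216 = 133.6864.

T² ≈ 133.6864


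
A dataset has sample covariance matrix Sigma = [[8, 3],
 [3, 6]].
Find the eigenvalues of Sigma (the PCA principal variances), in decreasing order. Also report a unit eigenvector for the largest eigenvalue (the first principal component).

Step 1 — characteristic polynomial of 2×2 Sigma:
  det(Sigma - λI) = λ² - trace · λ + det = 0.
  trace = 8 + 6 = 14, det = 8·6 - (3)² = 39.
Step 2 — discriminant:
  Δ = trace² - 4·det = 196 - 156 = 40.
Step 3 — eigenvalues:
  λ = (trace ± √Δ)/2 = (14 ± 6.3246)/2,
  λ_1 = 10.1623,  λ_2 = 3.8377.

Step 4 — unit eigenvector for λ_1: solve (Sigma - λ_1 I)v = 0. First row:
  (8 - 10.1623)·v_x + (3)·v_y = 0, i.e. (-2.1623)·v_x + (3)·v_y = 0,
  so v ∝ (b, λ_1 - a) = (3, 2.1623) = u.
  ||u|| = √((3)² + (2.1623)²) = √(13.6754) ≈ 3.698,
  v_1 = u/||u|| ≈ (0.8112, 0.5847) (||v_1|| = 1).

λ_1 = 10.1623,  λ_2 = 3.8377;  v_1 ≈ (0.8112, 0.5847)


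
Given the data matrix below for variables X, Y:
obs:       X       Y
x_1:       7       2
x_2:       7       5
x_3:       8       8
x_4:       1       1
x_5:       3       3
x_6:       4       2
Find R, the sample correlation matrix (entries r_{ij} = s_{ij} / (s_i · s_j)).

Step 1 — column means:
  mean(X) = (7 + 7 + 8 + 1 + 3 + 4) / 6 = 30/6 = 5
  mean(Y) = (2 + 5 + 8 + 1 + 3 + 2) / 6 = 21/6 = 3.5

Step 2 — sample variances and covariances s[i,j] = (1/(n-1)) · Σ_k (x_{k,i} - mean_i) · (x_{k,j} - mean_j), with n-1 = 5:
  s[X,X] = ((2)·(2) + (2)·(2) + (3)·(3) + (-4)·(-4) + (-2)·(-2) + (-1)·(-1)) / 5 = 38/5 = 7.6
  s[X,Y] = ((2)·(-1.5) + (2)·(1.5) + (3)·(4.5) + (-4)·(-2.5) + (-2)·(-0.5) + (-1)·(-1.5)) / 5 = 26/5 = 5.2
  s[Y,Y] = ((-1.5)·(-1.5) + (1.5)·(1.5) + (4.5)·(4.5) + (-2.5)·(-2.5) + (-0.5)·(-0.5) + (-1.5)·(-1.5)) / 5 = 33.5/5 = 6.7
  Sample standard deviations s_i = √(s[i,i]):
  s(X) = √(7.6) = 2.7568
  s(Y) = √(6.7) = 2.5884

Step 3 — r_{ij} = s_{ij} / (s_i · s_j):
  r[X,X] = 1 (diagonal).
  r[X,Y] = 5.2 / (2.7568 · 2.5884) = 5.2 / 7.1358 = 0.7287
  r[Y,Y] = 1 (diagonal).

R is symmetric with unit diagonal. Assembling:

R = [[1, 0.7287],
 [0.7287, 1]]


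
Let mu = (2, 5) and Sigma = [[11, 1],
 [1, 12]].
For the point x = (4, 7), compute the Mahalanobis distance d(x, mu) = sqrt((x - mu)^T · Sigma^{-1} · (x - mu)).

Step 1 — centre the observation: (x - mu) = (2, 2).

Step 2 — invert Sigma. det(Sigma) = 11·12 - (1)² = 131.
  Sigma^{-1} = (1/det) · [[d, -b], [-b, a]] = [[0.0916, -0.0076],
 [-0.0076, 0.084]].

Step 3 — form the quadratic (x - mu)^T · Sigma^{-1} · (x - mu):
  Sigma^{-1} · (x - mu) = (0.1679, 0.1527).
  (x - mu)^T · [Sigma^{-1} · (x - mu)] = (2)·(0.1679) + (2)·(0.1527) = 0.6412.

Step 4 — take square root: d = √(0.6412) ≈ 0.8008.

d(x, mu) = √(0.6412) ≈ 0.8008


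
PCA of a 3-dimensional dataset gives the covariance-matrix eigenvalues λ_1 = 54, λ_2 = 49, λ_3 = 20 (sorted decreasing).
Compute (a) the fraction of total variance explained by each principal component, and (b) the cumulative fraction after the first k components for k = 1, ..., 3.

Step 1 — total variance = trace(Sigma) = Σ λ_i = 54 + 49 + 20 = 123.

Step 2 — fraction explained by component i = λ_i / Σ λ:
  PC1: 54/123 = 0.439
  PC2: 49/123 = 0.3984
  PC3: 20/123 = 0.1626

Step 3 — cumulative fraction after k components = (λ_1 + ... + λ_k) / Σ λ:
  k = 1: 54/123 = 0.439
  k = 2: (54 + 49)/123 = 103/123 = 0.8374
  k = 3: (54 + 49 + 20)/123 = 123/123 = 1

Summary (fraction, with percent):

explained: PC1 0.439 (43.9%), PC2 0.3984 (39.84%), PC3 0.1626 (16.26%);  cumulative: 0.439, 0.8374, 1


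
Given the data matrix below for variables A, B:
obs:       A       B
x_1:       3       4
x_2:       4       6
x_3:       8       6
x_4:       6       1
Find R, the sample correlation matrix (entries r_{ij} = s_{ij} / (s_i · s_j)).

Step 1 — column means:
  mean(A) = (3 + 4 + 8 + 6) / 4 = 21/4 = 5.25
  mean(B) = (4 + 6 + 6 + 1) / 4 = 17/4 = 4.25

Step 2 — sample variances and covariances s[i,j] = (1/(n-1)) · Σ_k (x_{k,i} - mean_i) · (x_{k,j} - mean_j), with n-1 = 3:
  s[A,A] = ((-2.25)·(-2.25) + (-1.25)·(-1.25) + (2.75)·(2.75) + (0.75)·(0.75)) / 3 = 14.75/3 = 4.9167
  s[A,B] = ((-2.25)·(-0.25) + (-1.25)·(1.75) + (2.75)·(1.75) + (0.75)·(-3.25)) / 3 = 0.75/3 = 0.25
  s[B,B] = ((-0.25)·(-0.25) + (1.75)·(1.75) + (1.75)·(1.75) + (-3.25)·(-3.25)) / 3 = 16.75/3 = 5.5833
  Sample standard deviations s_i = √(s[i,i]):
  s(A) = √(4.9167) = 2.2174
  s(B) = √(5.5833) = 2.3629

Step 3 — r_{ij} = s_{ij} / (s_i · s_j):
  r[A,A] = 1 (diagonal).
  r[A,B] = 0.25 / (2.2174 · 2.3629) = 0.25 / 5.2394 = 0.0477
  r[B,B] = 1 (diagonal).

R is symmetric with unit diagonal. Assembling:

R = [[1, 0.0477],
 [0.0477, 1]]


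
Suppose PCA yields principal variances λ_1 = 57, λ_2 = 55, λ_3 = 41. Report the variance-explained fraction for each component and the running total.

Step 1 — total variance = trace(Sigma) = Σ λ_i = 57 + 55 + 41 = 153.

Step 2 — fraction explained by component i = λ_i / Σ λ:
  PC1: 57/153 = 0.3725
  PC2: 55/153 = 0.3595
  PC3: 41/153 = 0.268

Step 3 — cumulative fraction after k components = (λ_1 + ... + λ_k) / Σ λ:
  k = 1: 57/153 = 0.3725
  k = 2: (57 + 55)/153 = 112/153 = 0.732
  k = 3: (57 + 55 + 41)/153 = 153/153 = 1

Summary (fraction, with percent):

explained: PC1 0.3725 (37.25%), PC2 0.3595 (35.95%), PC3 0.268 (26.8%);  cumulative: 0.3725, 0.732, 1


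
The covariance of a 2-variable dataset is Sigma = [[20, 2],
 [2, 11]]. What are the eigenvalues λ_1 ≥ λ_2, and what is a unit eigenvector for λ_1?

Step 1 — characteristic polynomial of 2×2 Sigma:
  det(Sigma - λI) = λ² - trace · λ + det = 0.
  trace = 20 + 11 = 31, det = 20·11 - (2)² = 216.
Step 2 — discriminant:
  Δ = trace² - 4·det = 961 - 864 = 97.
Step 3 — eigenvalues:
  λ = (trace ± √Δ)/2 = (31 ± 9.8489)/2,
  λ_1 = 20.4244,  λ_2 = 10.5756.

Step 4 — unit eigenvector for λ_1: solve (Sigma - λ_1 I)v = 0. First row:
  (20 - 20.4244)·v_x + (2)·v_y = 0, i.e. (-0.4244)·v_x + (2)·v_y = 0,
  so v ∝ (b, λ_1 - a) = (2, 0.4244) = u.
  ||u|| = √((2)² + (0.4244)²) = √(4.1801) ≈ 2.0445,
  v_1 = u/||u|| ≈ (0.9782, 0.2076) (||v_1|| = 1).

λ_1 = 20.4244,  λ_2 = 10.5756;  v_1 ≈ (0.9782, 0.2076)


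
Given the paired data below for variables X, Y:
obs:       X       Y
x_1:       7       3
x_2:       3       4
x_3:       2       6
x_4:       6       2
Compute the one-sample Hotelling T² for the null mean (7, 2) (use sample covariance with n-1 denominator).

Step 1 — sample mean vector:
  mean(X) = (7 + 3 + 2 + 6) / 4 = 18/4 = 4.5
  mean(Y) = (3 + 4 + 6 + 2) / 4 = 15/4 = 3.75
  x̄ = (4.5, 3.75),  deviation x̄ - mu_0 = (4.5, 3.75) - (7, 2) = (-2.5, 1.75).

Step 2 — sample covariance matrix, S[i,j] = (1/(n-1)) · Σ_k (x_{k,i} - mean_i) · (x_{k,j} - mean_j), divisor n-1 = 3:
  S[X,X] = ((2.5)·(2.5) + (-1.5)·(-1.5) + (-2.5)·(-2.5) + (1.5)·(1.5)) / 3 = 17/3 = 5.6667
  S[X,Y] = ((2.5)·(-0.75) + (-1.5)·(0.25) + (-2.5)·(2.25) + (1.5)·(-1.75)) / 3 = -10.5/3 = -3.5
  S[Y,Y] = ((-0.75)·(-0.75) + (0.25)·(0.25) + (2.25)·(2.25) + (-1.75)·(-1.75)) / 3 = 8.75/3 = 2.9167
  S = [[5.6667, -3.5],
 [-3.5, 2.9167]].

Step 3 — invert S. det(S) = 5.6667·2.9167 - (-3.5)² = 4.2778.
  S^{-1} = (1/det) · [[d, -b], [-b, a]] = [[0.6818, 0.8182],
 [0.8182, 1.3247]].

Step 4 — quadratic form (x̄ - mu_0)^T · S^{-1} · (x̄ - mu_0):
  S^{-1} · (x̄ - mu_0) = (-0.2727, 0.2727),
  (x̄ - mu_0)^T · [...] = (-2.5)·(-0.2727) + (1.75)·(0.2727) = 1.1591.

Step 5 — scale by n: T² = 4 · 1.1591 = 4.6364.

T² ≈ 4.6364


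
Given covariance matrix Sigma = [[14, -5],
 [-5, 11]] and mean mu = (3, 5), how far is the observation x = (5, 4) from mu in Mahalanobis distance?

Step 1 — centre the observation: (x - mu) = (2, -1).

Step 2 — invert Sigma. det(Sigma) = 14·11 - (-5)² = 129.
  Sigma^{-1} = (1/det) · [[d, -b], [-b, a]] = [[0.0853, 0.0388],
 [0.0388, 0.1085]].

Step 3 — form the quadratic (x - mu)^T · Sigma^{-1} · (x - mu):
  Sigma^{-1} · (x - mu) = (0.1318, -0.031).
  (x - mu)^T · [Sigma^{-1} · (x - mu)] = (2)·(0.1318) + (-1)·(-0.031) = 0.2946.

Step 4 — take square root: d = √(0.2946) ≈ 0.5427.

d(x, mu) = √(0.2946) ≈ 0.5427


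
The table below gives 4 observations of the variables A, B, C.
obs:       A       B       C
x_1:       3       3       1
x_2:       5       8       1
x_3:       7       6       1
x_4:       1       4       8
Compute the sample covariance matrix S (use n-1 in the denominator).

Step 1 — column means:
  mean(A) = (3 + 5 + 7 + 1) / 4 = 16/4 = 4
  mean(B) = (3 + 8 + 6 + 4) / 4 = 21/4 = 5.25
  mean(C) = (1 + 1 + 1 + 8) / 4 = 11/4 = 2.75

Step 2 — sample covariance S[i,j] = (1/(n-1)) · Σ_k (x_{k,i} - mean_i) · (x_{k,j} - mean_j), with n-1 = 3.
  S[A,A] = ((-1)·(-1) + (1)·(1) + (3)·(3) + (-3)·(-3)) / 3 = 20/3 = 6.6667
  S[A,B] = ((-1)·(-2.25) + (1)·(2.75) + (3)·(0.75) + (-3)·(-1.25)) / 3 = 11/3 = 3.6667
  S[A,C] = ((-1)·(-1.75) + (1)·(-1.75) + (3)·(-1.75) + (-3)·(5.25)) / 3 = -21/3 = -7
  S[B,B] = ((-2.25)·(-2.25) + (2.75)·(2.75) + (0.75)·(0.75) + (-1.25)·(-1.25)) / 3 = 14.75/3 = 4.9167
  S[B,C] = ((-2.25)·(-1.75) + (2.75)·(-1.75) + (0.75)·(-1.75) + (-1.25)·(5.25)) / 3 = -8.75/3 = -2.9167
  S[C,C] = ((-1.75)·(-1.75) + (-1.75)·(-1.75) + (-1.75)·(-1.75) + (5.25)·(5.25)) / 3 = 36.75/3 = 12.25

S is symmetric (S[j,i] = S[i,j]). Assembling:

S = [[6.6667, 3.6667, -7],
 [3.6667, 4.9167, -2.9167],
 [-7, -2.9167, 12.25]]


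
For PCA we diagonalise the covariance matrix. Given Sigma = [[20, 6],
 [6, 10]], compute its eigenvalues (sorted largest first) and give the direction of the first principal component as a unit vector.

Step 1 — characteristic polynomial of 2×2 Sigma:
  det(Sigma - λI) = λ² - trace · λ + det = 0.
  trace = 20 + 10 = 30, det = 20·10 - (6)² = 164.
Step 2 — discriminant:
  Δ = trace² - 4·det = 900 - 656 = 244.
Step 3 — eigenvalues:
  λ = (trace ± √Δ)/2 = (30 ± 15.6205)/2,
  λ_1 = 22.8102,  λ_2 = 7.1898.

Step 4 — unit eigenvector for λ_1: solve (Sigma - λ_1 I)v = 0. First row:
  (20 - 22.8102)·v_x + (6)·v_y = 0, i.e. (-2.8102)·v_x + (6)·v_y = 0,
  so v ∝ (b, λ_1 - a) = (6, 2.8102) = u.
  ||u|| = √((6)² + (2.8102)²) = √(43.8975) ≈ 6.6255,
  v_1 = u/||u|| ≈ (0.9056, 0.4242) (||v_1|| = 1).

λ_1 = 22.8102,  λ_2 = 7.1898;  v_1 ≈ (0.9056, 0.4242)


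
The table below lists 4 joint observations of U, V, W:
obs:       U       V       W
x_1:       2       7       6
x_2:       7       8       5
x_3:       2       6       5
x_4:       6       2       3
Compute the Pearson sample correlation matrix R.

Step 1 — column means:
  mean(U) = (2 + 7 + 2 + 6) / 4 = 17/4 = 4.25
  mean(V) = (7 + 8 + 6 + 2) / 4 = 23/4 = 5.75
  mean(W) = (6 + 5 + 5 + 3) / 4 = 19/4 = 4.75

Step 2 — sample variances and covariances s[i,j] = (1/(n-1)) · Σ_k (x_{k,i} - mean_i) · (x_{k,j} - mean_j), with n-1 = 3:
  s[U,U] = ((-2.25)·(-2.25) + (2.75)·(2.75) + (-2.25)·(-2.25) + (1.75)·(1.75)) / 3 = 20.75/3 = 6.9167
  s[U,V] = ((-2.25)·(1.25) + (2.75)·(2.25) + (-2.25)·(0.25) + (1.75)·(-3.75)) / 3 = -3.75/3 = -1.25
  s[U,W] = ((-2.25)·(1.25) + (2.75)·(0.25) + (-2.25)·(0.25) + (1.75)·(-1.75)) / 3 = -5.75/3 = -1.9167
  s[V,V] = ((1.25)·(1.25) + (2.25)·(2.25) + (0.25)·(0.25) + (-3.75)·(-3.75)) / 3 = 20.75/3 = 6.9167
  s[V,W] = ((1.25)·(1.25) + (2.25)·(0.25) + (0.25)·(0.25) + (-3.75)·(-1.75)) / 3 = 8.75/3 = 2.9167
  s[W,W] = ((1.25)·(1.25) + (0.25)·(0.25) + (0.25)·(0.25) + (-1.75)·(-1.75)) / 3 = 4.75/3 = 1.5833
  Sample standard deviations s_i = √(s[i,i]):
  s(U) = √(6.9167) = 2.63
  s(V) = √(6.9167) = 2.63
  s(W) = √(1.5833) = 1.2583

Step 3 — r_{ij} = s_{ij} / (s_i · s_j):
  r[U,U] = 1 (diagonal).
  r[U,V] = -1.25 / (2.63 · 2.63) = -1.25 / 6.9167 = -0.1807
  r[U,W] = -1.9167 / (2.63 · 1.2583) = -1.9167 / 3.3093 = -0.5792
  r[V,V] = 1 (diagonal).
  r[V,W] = 2.9167 / (2.63 · 1.2583) = 2.9167 / 3.3093 = 0.8814
  r[W,W] = 1 (diagonal).

R is symmetric with unit diagonal. Assembling:

R = [[1, -0.1807, -0.5792],
 [-0.1807, 1, 0.8814],
 [-0.5792, 0.8814, 1]]


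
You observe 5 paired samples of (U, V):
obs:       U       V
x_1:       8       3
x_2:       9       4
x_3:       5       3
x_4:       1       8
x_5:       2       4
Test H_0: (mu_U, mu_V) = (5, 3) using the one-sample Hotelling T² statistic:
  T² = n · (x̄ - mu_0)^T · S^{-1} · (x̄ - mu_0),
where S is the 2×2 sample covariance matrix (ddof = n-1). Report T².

Step 1 — sample mean vector:
  mean(U) = (8 + 9 + 5 + 1 + 2) / 5 = 25/5 = 5
  mean(V) = (3 + 4 + 3 + 8 + 4) / 5 = 22/5 = 4.4
  x̄ = (5, 4.4),  deviation x̄ - mu_0 = (5, 4.4) - (5, 3) = (0, 1.4).

Step 2 — sample covariance matrix, S[i,j] = (1/(n-1)) · Σ_k (x_{k,i} - mean_i) · (x_{k,j} - mean_j), divisor n-1 = 4:
  S[U,U] = ((3)·(3) + (4)·(4) + (0)·(0) + (-4)·(-4) + (-3)·(-3)) / 4 = 50/4 = 12.5
  S[U,V] = ((3)·(-1.4) + (4)·(-0.4) + (0)·(-1.4) + (-4)·(3.6) + (-3)·(-0.4)) / 4 = -19/4 = -4.75
  S[V,V] = ((-1.4)·(-1.4) + (-0.4)·(-0.4) + (-1.4)·(-1.4) + (3.6)·(3.6) + (-0.4)·(-0.4)) / 4 = 17.2/4 = 4.3
  S = [[12.5, -4.75],
 [-4.75, 4.3]].

Step 3 — invert S. det(S) = 12.5·4.3 - (-4.75)² = 31.1875.
  S^{-1} = (1/det) · [[d, -b], [-b, a]] = [[0.1379, 0.1523],
 [0.1523, 0.4008]].

Step 4 — quadratic form (x̄ - mu_0)^T · S^{-1} · (x̄ - mu_0):
  S^{-1} · (x̄ - mu_0) = (0.2132, 0.5611),
  (x̄ - mu_0)^T · [...] = (0)·(0.2132) + (1.4)·(0.5611) = 0.7856.

Step 5 — scale by n: T² = 5 · 0.7856 = 3.9279.

T² ≈ 3.9279


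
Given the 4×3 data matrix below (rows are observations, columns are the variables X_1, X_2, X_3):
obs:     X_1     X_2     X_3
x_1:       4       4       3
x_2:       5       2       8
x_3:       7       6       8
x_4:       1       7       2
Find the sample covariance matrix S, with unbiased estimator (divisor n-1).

Step 1 — column means:
  mean(X_1) = (4 + 5 + 7 + 1) / 4 = 17/4 = 4.25
  mean(X_2) = (4 + 2 + 6 + 7) / 4 = 19/4 = 4.75
  mean(X_3) = (3 + 8 + 8 + 2) / 4 = 21/4 = 5.25

Step 2 — sample covariance S[i,j] = (1/(n-1)) · Σ_k (x_{k,i} - mean_i) · (x_{k,j} - mean_j), with n-1 = 3.
  S[X_1,X_1] = ((-0.25)·(-0.25) + (0.75)·(0.75) + (2.75)·(2.75) + (-3.25)·(-3.25)) / 3 = 18.75/3 = 6.25
  S[X_1,X_2] = ((-0.25)·(-0.75) + (0.75)·(-2.75) + (2.75)·(1.25) + (-3.25)·(2.25)) / 3 = -5.75/3 = -1.9167
  S[X_1,X_3] = ((-0.25)·(-2.25) + (0.75)·(2.75) + (2.75)·(2.75) + (-3.25)·(-3.25)) / 3 = 20.75/3 = 6.9167
  S[X_2,X_2] = ((-0.75)·(-0.75) + (-2.75)·(-2.75) + (1.25)·(1.25) + (2.25)·(2.25)) / 3 = 14.75/3 = 4.9167
  S[X_2,X_3] = ((-0.75)·(-2.25) + (-2.75)·(2.75) + (1.25)·(2.75) + (2.25)·(-3.25)) / 3 = -9.75/3 = -3.25
  S[X_3,X_3] = ((-2.25)·(-2.25) + (2.75)·(2.75) + (2.75)·(2.75) + (-3.25)·(-3.25)) / 3 = 30.75/3 = 10.25

S is symmetric (S[j,i] = S[i,j]). Assembling:

S = [[6.25, -1.9167, 6.9167],
 [-1.9167, 4.9167, -3.25],
 [6.9167, -3.25, 10.25]]


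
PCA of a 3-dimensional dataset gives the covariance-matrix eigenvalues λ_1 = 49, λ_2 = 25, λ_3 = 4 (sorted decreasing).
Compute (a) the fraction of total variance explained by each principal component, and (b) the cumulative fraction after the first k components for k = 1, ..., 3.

Step 1 — total variance = trace(Sigma) = Σ λ_i = 49 + 25 + 4 = 78.

Step 2 — fraction explained by component i = λ_i / Σ λ:
  PC1: 49/78 = 0.6282
  PC2: 25/78 = 0.3205
  PC3: 4/78 = 0.0513

Step 3 — cumulative fraction after k components = (λ_1 + ... + λ_k) / Σ λ:
  k = 1: 49/78 = 0.6282
  k = 2: (49 + 25)/78 = 74/78 = 0.9487
  k = 3: (49 + 25 + 4)/78 = 78/78 = 1

Summary (fraction, with percent):

explained: PC1 0.6282 (62.82%), PC2 0.3205 (32.05%), PC3 0.0513 (5.13%);  cumulative: 0.6282, 0.9487, 1


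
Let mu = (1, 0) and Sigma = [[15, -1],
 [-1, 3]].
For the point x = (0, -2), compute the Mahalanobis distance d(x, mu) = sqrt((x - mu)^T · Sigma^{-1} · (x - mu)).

Step 1 — centre the observation: (x - mu) = (-1, -2).

Step 2 — invert Sigma. det(Sigma) = 15·3 - (-1)² = 44.
  Sigma^{-1} = (1/det) · [[d, -b], [-b, a]] = [[0.0682, 0.0227],
 [0.0227, 0.3409]].

Step 3 — form the quadratic (x - mu)^T · Sigma^{-1} · (x - mu):
  Sigma^{-1} · (x - mu) = (-0.1136, -0.7045).
  (x - mu)^T · [Sigma^{-1} · (x - mu)] = (-1)·(-0.1136) + (-2)·(-0.7045) = 1.5227.

Step 4 — take square root: d = √(1.5227) ≈ 1.234.

d(x, mu) = √(1.5227) ≈ 1.234


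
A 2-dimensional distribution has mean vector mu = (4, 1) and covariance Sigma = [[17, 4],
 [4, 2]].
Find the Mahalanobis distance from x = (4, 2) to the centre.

Step 1 — centre the observation: (x - mu) = (0, 1).

Step 2 — invert Sigma. det(Sigma) = 17·2 - (4)² = 18.
  Sigma^{-1} = (1/det) · [[d, -b], [-b, a]] = [[0.1111, -0.2222],
 [-0.2222, 0.9444]].

Step 3 — form the quadratic (x - mu)^T · Sigma^{-1} · (x - mu):
  Sigma^{-1} · (x - mu) = (-0.2222, 0.9444).
  (x - mu)^T · [Sigma^{-1} · (x - mu)] = (0)·(-0.2222) + (1)·(0.9444) = 0.9444.

Step 4 — take square root: d = √(0.9444) ≈ 0.9718.

d(x, mu) = √(0.9444) ≈ 0.9718


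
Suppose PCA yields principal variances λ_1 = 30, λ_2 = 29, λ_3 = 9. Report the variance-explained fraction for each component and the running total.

Step 1 — total variance = trace(Sigma) = Σ λ_i = 30 + 29 + 9 = 68.

Step 2 — fraction explained by component i = λ_i / Σ λ:
  PC1: 30/68 = 0.4412
  PC2: 29/68 = 0.4265
  PC3: 9/68 = 0.1324

Step 3 — cumulative fraction after k components = (λ_1 + ... + λ_k) / Σ λ:
  k = 1: 30/68 = 0.4412
  k = 2: (30 + 29)/68 = 59/68 = 0.8676
  k = 3: (30 + 29 + 9)/68 = 68/68 = 1

Summary (fraction, with percent):

explained: PC1 0.4412 (44.12%), PC2 0.4265 (42.65%), PC3 0.1324 (13.24%);  cumulative: 0.4412, 0.8676, 1


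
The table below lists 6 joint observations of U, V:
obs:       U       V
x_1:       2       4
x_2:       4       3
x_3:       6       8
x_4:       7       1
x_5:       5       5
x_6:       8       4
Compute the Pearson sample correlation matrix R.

Step 1 — column means:
  mean(U) = (2 + 4 + 6 + 7 + 5 + 8) / 6 = 32/6 = 5.3333
  mean(V) = (4 + 3 + 8 + 1 + 5 + 4) / 6 = 25/6 = 4.1667

Step 2 — sample variances and covariances s[i,j] = (1/(n-1)) · Σ_k (x_{k,i} - mean_i) · (x_{k,j} - mean_j), with n-1 = 5:
  s[U,U] = ((-3.3333)·(-3.3333) + (-1.3333)·(-1.3333) + (0.6667)·(0.6667) + (1.6667)·(1.6667) + (-0.3333)·(-0.3333) + (2.6667)·(2.6667)) / 5 = 23.3333/5 = 4.6667
  s[U,V] = ((-3.3333)·(-0.1667) + (-1.3333)·(-1.1667) + (0.6667)·(3.8333) + (1.6667)·(-3.1667) + (-0.3333)·(0.8333) + (2.6667)·(-0.1667)) / 5 = -1.3333/5 = -0.2667
  s[V,V] = ((-0.1667)·(-0.1667) + (-1.1667)·(-1.1667) + (3.8333)·(3.8333) + (-3.1667)·(-3.1667) + (0.8333)·(0.8333) + (-0.1667)·(-0.1667)) / 5 = 26.8333/5 = 5.3667
  Sample standard deviations s_i = √(s[i,i]):
  s(U) = √(4.6667) = 2.1602
  s(V) = √(5.3667) = 2.3166

Step 3 — r_{ij} = s_{ij} / (s_i · s_j):
  r[U,U] = 1 (diagonal).
  r[U,V] = -0.2667 / (2.1602 · 2.3166) = -0.2667 / 5.0044 = -0.0533
  r[V,V] = 1 (diagonal).

R is symmetric with unit diagonal. Assembling:

R = [[1, -0.0533],
 [-0.0533, 1]]


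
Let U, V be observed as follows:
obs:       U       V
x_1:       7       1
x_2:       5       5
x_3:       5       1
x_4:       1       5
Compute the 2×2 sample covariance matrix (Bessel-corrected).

Step 1 — column means:
  mean(U) = (7 + 5 + 5 + 1) / 4 = 18/4 = 4.5
  mean(V) = (1 + 5 + 1 + 5) / 4 = 12/4 = 3

Step 2 — sample covariance S[i,j] = (1/(n-1)) · Σ_k (x_{k,i} - mean_i) · (x_{k,j} - mean_j), with n-1 = 3.
  S[U,U] = ((2.5)·(2.5) + (0.5)·(0.5) + (0.5)·(0.5) + (-3.5)·(-3.5)) / 3 = 19/3 = 6.3333
  S[U,V] = ((2.5)·(-2) + (0.5)·(2) + (0.5)·(-2) + (-3.5)·(2)) / 3 = -12/3 = -4
  S[V,V] = ((-2)·(-2) + (2)·(2) + (-2)·(-2) + (2)·(2)) / 3 = 16/3 = 5.3333

S is symmetric (S[j,i] = S[i,j]). Assembling:

S = [[6.3333, -4],
 [-4, 5.3333]]


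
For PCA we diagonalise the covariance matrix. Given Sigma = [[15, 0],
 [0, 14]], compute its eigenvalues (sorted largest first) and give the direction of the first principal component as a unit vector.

Step 1 — characteristic polynomial of 2×2 Sigma:
  det(Sigma - λI) = λ² - trace · λ + det = 0.
  trace = 15 + 14 = 29, det = 15·14 - (0)² = 210.
Step 2 — discriminant:
  Δ = trace² - 4·det = 841 - 840 = 1.
Step 3 — eigenvalues:
  λ = (trace ± √Δ)/2 = (29 ± 1)/2,
  λ_1 = 15,  λ_2 = 14.

Step 4 — unit eigenvector for λ_1: Sigma is diagonal, so its eigenvectors are the coordinate axes. λ_1 = 15 is the diagonal entry on the first coordinate axis, hence
  v_1 = (1, 0) (||v_1|| = 1).

λ_1 = 15,  λ_2 = 14;  v_1 ≈ (1, 0)


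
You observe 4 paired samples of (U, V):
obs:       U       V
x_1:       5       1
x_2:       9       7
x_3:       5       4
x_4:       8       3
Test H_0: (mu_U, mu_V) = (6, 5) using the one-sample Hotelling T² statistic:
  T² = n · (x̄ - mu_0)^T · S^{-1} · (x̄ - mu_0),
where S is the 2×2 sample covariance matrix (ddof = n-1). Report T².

Step 1 — sample mean vector:
  mean(U) = (5 + 9 + 5 + 8) / 4 = 27/4 = 6.75
  mean(V) = (1 + 7 + 4 + 3) / 4 = 15/4 = 3.75
  x̄ = (6.75, 3.75),  deviation x̄ - mu_0 = (6.75, 3.75) - (6, 5) = (0.75, -1.25).

Step 2 — sample covariance matrix, S[i,j] = (1/(n-1)) · Σ_k (x_{k,i} - mean_i) · (x_{k,j} - mean_j), divisor n-1 = 3:
  S[U,U] = ((-1.75)·(-1.75) + (2.25)·(2.25) + (-1.75)·(-1.75) + (1.25)·(1.25)) / 3 = 12.75/3 = 4.25
  S[U,V] = ((-1.75)·(-2.75) + (2.25)·(3.25) + (-1.75)·(0.25) + (1.25)·(-0.75)) / 3 = 10.75/3 = 3.5833
  S[V,V] = ((-2.75)·(-2.75) + (3.25)·(3.25) + (0.25)·(0.25) + (-0.75)·(-0.75)) / 3 = 18.75/3 = 6.25
  S = [[4.25, 3.5833],
 [3.5833, 6.25]].

Step 3 — invert S. det(S) = 4.25·6.25 - (3.5833)² = 13.7222.
  S^{-1} = (1/det) · [[d, -b], [-b, a]] = [[0.4555, -0.2611],
 [-0.2611, 0.3097]].

Step 4 — quadratic form (x̄ - mu_0)^T · S^{-1} · (x̄ - mu_0):
  S^{-1} · (x̄ - mu_0) = (0.668, -0.583),
  (x̄ - mu_0)^T · [...] = (0.75)·(0.668) + (-1.25)·(-0.583) = 1.2298.

Step 5 — scale by n: T² = 4 · 1.2298 = 4.919.

T² ≈ 4.919
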